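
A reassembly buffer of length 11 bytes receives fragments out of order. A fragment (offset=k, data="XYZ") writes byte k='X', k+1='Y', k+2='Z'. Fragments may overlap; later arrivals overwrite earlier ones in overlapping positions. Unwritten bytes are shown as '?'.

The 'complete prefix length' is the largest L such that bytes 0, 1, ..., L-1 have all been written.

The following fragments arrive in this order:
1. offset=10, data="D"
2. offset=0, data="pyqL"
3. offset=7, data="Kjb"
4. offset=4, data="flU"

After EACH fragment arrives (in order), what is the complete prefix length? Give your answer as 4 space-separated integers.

Fragment 1: offset=10 data="D" -> buffer=??????????D -> prefix_len=0
Fragment 2: offset=0 data="pyqL" -> buffer=pyqL??????D -> prefix_len=4
Fragment 3: offset=7 data="Kjb" -> buffer=pyqL???KjbD -> prefix_len=4
Fragment 4: offset=4 data="flU" -> buffer=pyqLflUKjbD -> prefix_len=11

Answer: 0 4 4 11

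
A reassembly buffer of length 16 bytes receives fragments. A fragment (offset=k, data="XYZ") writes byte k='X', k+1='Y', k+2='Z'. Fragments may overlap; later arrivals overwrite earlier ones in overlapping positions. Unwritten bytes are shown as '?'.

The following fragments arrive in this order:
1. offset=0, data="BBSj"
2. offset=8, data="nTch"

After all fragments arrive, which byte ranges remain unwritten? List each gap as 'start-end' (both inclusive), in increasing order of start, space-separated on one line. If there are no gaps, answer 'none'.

Answer: 4-7 12-15

Derivation:
Fragment 1: offset=0 len=4
Fragment 2: offset=8 len=4
Gaps: 4-7 12-15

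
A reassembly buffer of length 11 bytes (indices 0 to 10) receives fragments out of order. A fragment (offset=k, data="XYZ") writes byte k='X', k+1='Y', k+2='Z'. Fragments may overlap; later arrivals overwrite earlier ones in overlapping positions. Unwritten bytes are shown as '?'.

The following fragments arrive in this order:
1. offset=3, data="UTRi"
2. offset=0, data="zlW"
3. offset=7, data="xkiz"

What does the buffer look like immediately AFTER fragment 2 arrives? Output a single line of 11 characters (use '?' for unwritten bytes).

Answer: zlWUTRi????

Derivation:
Fragment 1: offset=3 data="UTRi" -> buffer=???UTRi????
Fragment 2: offset=0 data="zlW" -> buffer=zlWUTRi????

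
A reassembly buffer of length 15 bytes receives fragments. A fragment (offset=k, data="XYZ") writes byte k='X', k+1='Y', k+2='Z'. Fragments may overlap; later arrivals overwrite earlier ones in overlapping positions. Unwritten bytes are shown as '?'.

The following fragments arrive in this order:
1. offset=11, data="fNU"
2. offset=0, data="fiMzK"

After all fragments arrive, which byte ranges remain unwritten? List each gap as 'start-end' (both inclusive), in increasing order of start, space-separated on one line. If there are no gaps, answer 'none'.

Answer: 5-10 14-14

Derivation:
Fragment 1: offset=11 len=3
Fragment 2: offset=0 len=5
Gaps: 5-10 14-14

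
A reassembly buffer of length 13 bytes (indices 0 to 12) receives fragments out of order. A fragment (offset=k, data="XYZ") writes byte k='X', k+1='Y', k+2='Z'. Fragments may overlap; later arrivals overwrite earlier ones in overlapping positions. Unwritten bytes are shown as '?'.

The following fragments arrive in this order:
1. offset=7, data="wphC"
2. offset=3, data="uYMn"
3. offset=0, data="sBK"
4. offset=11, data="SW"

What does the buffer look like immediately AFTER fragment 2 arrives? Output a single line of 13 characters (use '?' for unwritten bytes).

Answer: ???uYMnwphC??

Derivation:
Fragment 1: offset=7 data="wphC" -> buffer=???????wphC??
Fragment 2: offset=3 data="uYMn" -> buffer=???uYMnwphC??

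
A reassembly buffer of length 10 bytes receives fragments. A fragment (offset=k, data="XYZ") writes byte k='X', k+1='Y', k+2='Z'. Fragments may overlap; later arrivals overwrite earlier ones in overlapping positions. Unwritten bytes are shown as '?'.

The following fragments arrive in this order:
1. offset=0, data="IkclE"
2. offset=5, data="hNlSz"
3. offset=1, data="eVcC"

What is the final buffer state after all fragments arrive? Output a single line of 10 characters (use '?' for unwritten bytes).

Answer: IeVcChNlSz

Derivation:
Fragment 1: offset=0 data="IkclE" -> buffer=IkclE?????
Fragment 2: offset=5 data="hNlSz" -> buffer=IkclEhNlSz
Fragment 3: offset=1 data="eVcC" -> buffer=IeVcChNlSz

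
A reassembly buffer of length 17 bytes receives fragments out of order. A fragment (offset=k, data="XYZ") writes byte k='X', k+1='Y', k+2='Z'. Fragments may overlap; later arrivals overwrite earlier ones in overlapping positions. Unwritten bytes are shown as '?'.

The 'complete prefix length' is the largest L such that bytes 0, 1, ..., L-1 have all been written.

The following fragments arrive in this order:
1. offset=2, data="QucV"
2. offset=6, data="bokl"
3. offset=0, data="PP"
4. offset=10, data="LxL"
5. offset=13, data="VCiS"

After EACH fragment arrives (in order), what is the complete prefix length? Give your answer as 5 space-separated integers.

Fragment 1: offset=2 data="QucV" -> buffer=??QucV??????????? -> prefix_len=0
Fragment 2: offset=6 data="bokl" -> buffer=??QucVbokl??????? -> prefix_len=0
Fragment 3: offset=0 data="PP" -> buffer=PPQucVbokl??????? -> prefix_len=10
Fragment 4: offset=10 data="LxL" -> buffer=PPQucVboklLxL???? -> prefix_len=13
Fragment 5: offset=13 data="VCiS" -> buffer=PPQucVboklLxLVCiS -> prefix_len=17

Answer: 0 0 10 13 17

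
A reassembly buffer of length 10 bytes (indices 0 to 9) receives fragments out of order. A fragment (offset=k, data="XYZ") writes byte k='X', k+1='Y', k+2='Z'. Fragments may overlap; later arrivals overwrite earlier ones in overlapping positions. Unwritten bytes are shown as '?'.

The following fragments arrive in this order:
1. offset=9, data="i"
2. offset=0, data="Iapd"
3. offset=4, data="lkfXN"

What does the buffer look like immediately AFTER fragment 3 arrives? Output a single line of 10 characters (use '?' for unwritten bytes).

Fragment 1: offset=9 data="i" -> buffer=?????????i
Fragment 2: offset=0 data="Iapd" -> buffer=Iapd?????i
Fragment 3: offset=4 data="lkfXN" -> buffer=IapdlkfXNi

Answer: IapdlkfXNi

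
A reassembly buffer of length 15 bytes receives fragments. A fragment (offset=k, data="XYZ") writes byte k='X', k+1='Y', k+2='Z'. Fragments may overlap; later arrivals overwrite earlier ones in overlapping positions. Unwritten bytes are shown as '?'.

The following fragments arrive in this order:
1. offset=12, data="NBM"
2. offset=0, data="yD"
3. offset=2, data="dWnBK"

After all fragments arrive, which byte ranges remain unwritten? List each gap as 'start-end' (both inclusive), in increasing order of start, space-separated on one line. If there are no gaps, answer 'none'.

Answer: 7-11

Derivation:
Fragment 1: offset=12 len=3
Fragment 2: offset=0 len=2
Fragment 3: offset=2 len=5
Gaps: 7-11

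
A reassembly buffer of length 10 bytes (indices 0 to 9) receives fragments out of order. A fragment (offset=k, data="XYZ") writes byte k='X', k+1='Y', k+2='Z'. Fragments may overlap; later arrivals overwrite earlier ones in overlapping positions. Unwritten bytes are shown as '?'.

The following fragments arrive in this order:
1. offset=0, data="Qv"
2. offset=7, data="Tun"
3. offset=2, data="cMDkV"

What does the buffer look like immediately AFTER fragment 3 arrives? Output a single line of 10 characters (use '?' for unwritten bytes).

Answer: QvcMDkVTun

Derivation:
Fragment 1: offset=0 data="Qv" -> buffer=Qv????????
Fragment 2: offset=7 data="Tun" -> buffer=Qv?????Tun
Fragment 3: offset=2 data="cMDkV" -> buffer=QvcMDkVTun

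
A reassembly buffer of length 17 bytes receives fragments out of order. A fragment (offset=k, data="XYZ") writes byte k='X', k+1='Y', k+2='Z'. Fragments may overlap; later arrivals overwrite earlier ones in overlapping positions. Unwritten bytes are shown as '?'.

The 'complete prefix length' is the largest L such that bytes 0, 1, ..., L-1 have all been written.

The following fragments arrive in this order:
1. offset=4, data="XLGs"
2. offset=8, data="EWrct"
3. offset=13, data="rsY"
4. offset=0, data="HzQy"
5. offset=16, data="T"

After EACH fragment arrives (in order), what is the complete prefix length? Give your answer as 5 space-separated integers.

Answer: 0 0 0 16 17

Derivation:
Fragment 1: offset=4 data="XLGs" -> buffer=????XLGs????????? -> prefix_len=0
Fragment 2: offset=8 data="EWrct" -> buffer=????XLGsEWrct???? -> prefix_len=0
Fragment 3: offset=13 data="rsY" -> buffer=????XLGsEWrctrsY? -> prefix_len=0
Fragment 4: offset=0 data="HzQy" -> buffer=HzQyXLGsEWrctrsY? -> prefix_len=16
Fragment 5: offset=16 data="T" -> buffer=HzQyXLGsEWrctrsYT -> prefix_len=17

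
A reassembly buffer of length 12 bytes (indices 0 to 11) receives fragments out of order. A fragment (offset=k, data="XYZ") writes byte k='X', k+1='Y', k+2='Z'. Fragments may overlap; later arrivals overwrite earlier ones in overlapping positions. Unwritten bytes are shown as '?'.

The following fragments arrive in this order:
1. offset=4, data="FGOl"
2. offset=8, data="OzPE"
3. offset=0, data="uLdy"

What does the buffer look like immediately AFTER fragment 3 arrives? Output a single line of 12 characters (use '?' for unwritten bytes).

Fragment 1: offset=4 data="FGOl" -> buffer=????FGOl????
Fragment 2: offset=8 data="OzPE" -> buffer=????FGOlOzPE
Fragment 3: offset=0 data="uLdy" -> buffer=uLdyFGOlOzPE

Answer: uLdyFGOlOzPE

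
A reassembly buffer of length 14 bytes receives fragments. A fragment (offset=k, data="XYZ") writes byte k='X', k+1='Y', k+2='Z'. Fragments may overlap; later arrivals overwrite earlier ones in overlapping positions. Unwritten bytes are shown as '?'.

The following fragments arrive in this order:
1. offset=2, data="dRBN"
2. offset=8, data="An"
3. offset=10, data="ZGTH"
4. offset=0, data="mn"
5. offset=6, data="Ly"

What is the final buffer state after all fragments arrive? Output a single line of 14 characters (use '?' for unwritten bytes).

Answer: mndRBNLyAnZGTH

Derivation:
Fragment 1: offset=2 data="dRBN" -> buffer=??dRBN????????
Fragment 2: offset=8 data="An" -> buffer=??dRBN??An????
Fragment 3: offset=10 data="ZGTH" -> buffer=??dRBN??AnZGTH
Fragment 4: offset=0 data="mn" -> buffer=mndRBN??AnZGTH
Fragment 5: offset=6 data="Ly" -> buffer=mndRBNLyAnZGTH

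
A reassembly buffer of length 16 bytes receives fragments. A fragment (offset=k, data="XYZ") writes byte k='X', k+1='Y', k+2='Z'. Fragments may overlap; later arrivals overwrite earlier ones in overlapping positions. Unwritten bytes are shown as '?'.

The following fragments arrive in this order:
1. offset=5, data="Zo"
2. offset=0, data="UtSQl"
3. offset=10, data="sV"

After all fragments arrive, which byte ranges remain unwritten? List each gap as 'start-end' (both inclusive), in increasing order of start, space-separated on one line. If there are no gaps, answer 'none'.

Answer: 7-9 12-15

Derivation:
Fragment 1: offset=5 len=2
Fragment 2: offset=0 len=5
Fragment 3: offset=10 len=2
Gaps: 7-9 12-15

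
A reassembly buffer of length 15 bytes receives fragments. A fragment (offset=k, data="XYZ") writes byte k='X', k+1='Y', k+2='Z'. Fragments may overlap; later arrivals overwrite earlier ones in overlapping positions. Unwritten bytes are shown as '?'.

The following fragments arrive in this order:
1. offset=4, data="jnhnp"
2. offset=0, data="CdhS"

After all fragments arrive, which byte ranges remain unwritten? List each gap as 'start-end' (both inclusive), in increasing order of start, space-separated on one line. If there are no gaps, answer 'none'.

Answer: 9-14

Derivation:
Fragment 1: offset=4 len=5
Fragment 2: offset=0 len=4
Gaps: 9-14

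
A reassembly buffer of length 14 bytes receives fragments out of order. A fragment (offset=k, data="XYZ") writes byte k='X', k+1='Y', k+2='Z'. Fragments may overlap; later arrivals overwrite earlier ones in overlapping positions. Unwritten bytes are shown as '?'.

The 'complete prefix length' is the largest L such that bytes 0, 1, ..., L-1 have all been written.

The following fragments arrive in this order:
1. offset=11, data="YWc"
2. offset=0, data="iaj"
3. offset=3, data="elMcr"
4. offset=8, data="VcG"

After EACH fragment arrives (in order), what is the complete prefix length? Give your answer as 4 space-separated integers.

Fragment 1: offset=11 data="YWc" -> buffer=???????????YWc -> prefix_len=0
Fragment 2: offset=0 data="iaj" -> buffer=iaj????????YWc -> prefix_len=3
Fragment 3: offset=3 data="elMcr" -> buffer=iajelMcr???YWc -> prefix_len=8
Fragment 4: offset=8 data="VcG" -> buffer=iajelMcrVcGYWc -> prefix_len=14

Answer: 0 3 8 14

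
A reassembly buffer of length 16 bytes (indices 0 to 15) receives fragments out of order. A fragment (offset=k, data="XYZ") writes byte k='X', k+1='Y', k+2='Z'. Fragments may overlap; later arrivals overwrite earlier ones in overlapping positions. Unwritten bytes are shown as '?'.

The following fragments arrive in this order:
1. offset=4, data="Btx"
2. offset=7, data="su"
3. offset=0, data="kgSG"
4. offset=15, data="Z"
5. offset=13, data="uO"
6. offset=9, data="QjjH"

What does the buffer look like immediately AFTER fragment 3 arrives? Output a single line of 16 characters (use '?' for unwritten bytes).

Answer: kgSGBtxsu???????

Derivation:
Fragment 1: offset=4 data="Btx" -> buffer=????Btx?????????
Fragment 2: offset=7 data="su" -> buffer=????Btxsu???????
Fragment 3: offset=0 data="kgSG" -> buffer=kgSGBtxsu???????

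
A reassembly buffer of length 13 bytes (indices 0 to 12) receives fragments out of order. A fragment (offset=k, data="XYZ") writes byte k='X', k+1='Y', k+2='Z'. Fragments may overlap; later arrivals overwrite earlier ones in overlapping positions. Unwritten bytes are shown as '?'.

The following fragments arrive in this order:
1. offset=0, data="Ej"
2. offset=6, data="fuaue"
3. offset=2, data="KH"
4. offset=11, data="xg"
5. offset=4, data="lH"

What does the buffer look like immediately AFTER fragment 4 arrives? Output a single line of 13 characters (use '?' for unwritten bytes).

Answer: EjKH??fuauexg

Derivation:
Fragment 1: offset=0 data="Ej" -> buffer=Ej???????????
Fragment 2: offset=6 data="fuaue" -> buffer=Ej????fuaue??
Fragment 3: offset=2 data="KH" -> buffer=EjKH??fuaue??
Fragment 4: offset=11 data="xg" -> buffer=EjKH??fuauexg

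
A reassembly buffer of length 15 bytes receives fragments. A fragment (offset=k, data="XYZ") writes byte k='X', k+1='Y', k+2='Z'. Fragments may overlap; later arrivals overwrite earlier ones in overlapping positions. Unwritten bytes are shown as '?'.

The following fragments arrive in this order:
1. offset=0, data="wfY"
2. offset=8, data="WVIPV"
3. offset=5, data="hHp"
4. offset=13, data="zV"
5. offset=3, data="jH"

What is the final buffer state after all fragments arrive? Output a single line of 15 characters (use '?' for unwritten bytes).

Answer: wfYjHhHpWVIPVzV

Derivation:
Fragment 1: offset=0 data="wfY" -> buffer=wfY????????????
Fragment 2: offset=8 data="WVIPV" -> buffer=wfY?????WVIPV??
Fragment 3: offset=5 data="hHp" -> buffer=wfY??hHpWVIPV??
Fragment 4: offset=13 data="zV" -> buffer=wfY??hHpWVIPVzV
Fragment 5: offset=3 data="jH" -> buffer=wfYjHhHpWVIPVzV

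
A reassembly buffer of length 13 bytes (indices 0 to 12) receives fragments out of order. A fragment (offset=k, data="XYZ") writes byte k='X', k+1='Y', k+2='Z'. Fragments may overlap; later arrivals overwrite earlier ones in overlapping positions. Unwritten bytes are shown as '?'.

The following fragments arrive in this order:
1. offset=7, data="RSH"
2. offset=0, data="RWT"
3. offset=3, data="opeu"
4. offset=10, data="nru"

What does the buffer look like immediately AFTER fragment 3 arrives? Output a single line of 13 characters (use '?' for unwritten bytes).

Answer: RWTopeuRSH???

Derivation:
Fragment 1: offset=7 data="RSH" -> buffer=???????RSH???
Fragment 2: offset=0 data="RWT" -> buffer=RWT????RSH???
Fragment 3: offset=3 data="opeu" -> buffer=RWTopeuRSH???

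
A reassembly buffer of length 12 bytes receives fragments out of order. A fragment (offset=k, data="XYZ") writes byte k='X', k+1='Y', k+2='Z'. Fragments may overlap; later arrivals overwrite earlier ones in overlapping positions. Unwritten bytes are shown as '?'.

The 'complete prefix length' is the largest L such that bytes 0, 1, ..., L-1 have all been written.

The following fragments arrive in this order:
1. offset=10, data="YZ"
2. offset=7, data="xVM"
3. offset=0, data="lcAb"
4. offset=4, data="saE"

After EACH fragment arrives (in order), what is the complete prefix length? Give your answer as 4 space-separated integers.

Fragment 1: offset=10 data="YZ" -> buffer=??????????YZ -> prefix_len=0
Fragment 2: offset=7 data="xVM" -> buffer=???????xVMYZ -> prefix_len=0
Fragment 3: offset=0 data="lcAb" -> buffer=lcAb???xVMYZ -> prefix_len=4
Fragment 4: offset=4 data="saE" -> buffer=lcAbsaExVMYZ -> prefix_len=12

Answer: 0 0 4 12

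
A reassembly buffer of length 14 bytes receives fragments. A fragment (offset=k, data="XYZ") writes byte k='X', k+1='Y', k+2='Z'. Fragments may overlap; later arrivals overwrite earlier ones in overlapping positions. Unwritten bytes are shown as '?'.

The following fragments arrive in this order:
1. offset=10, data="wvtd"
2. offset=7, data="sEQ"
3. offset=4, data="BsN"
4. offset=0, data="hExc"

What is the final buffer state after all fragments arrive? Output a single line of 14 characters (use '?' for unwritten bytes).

Fragment 1: offset=10 data="wvtd" -> buffer=??????????wvtd
Fragment 2: offset=7 data="sEQ" -> buffer=???????sEQwvtd
Fragment 3: offset=4 data="BsN" -> buffer=????BsNsEQwvtd
Fragment 4: offset=0 data="hExc" -> buffer=hExcBsNsEQwvtd

Answer: hExcBsNsEQwvtd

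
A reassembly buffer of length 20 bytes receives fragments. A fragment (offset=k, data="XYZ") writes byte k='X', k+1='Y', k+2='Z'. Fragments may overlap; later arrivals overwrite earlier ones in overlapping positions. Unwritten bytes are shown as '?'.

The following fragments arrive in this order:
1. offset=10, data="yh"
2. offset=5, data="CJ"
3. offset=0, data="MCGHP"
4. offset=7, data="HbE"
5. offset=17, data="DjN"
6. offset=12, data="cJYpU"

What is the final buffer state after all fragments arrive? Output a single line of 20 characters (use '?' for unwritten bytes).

Answer: MCGHPCJHbEyhcJYpUDjN

Derivation:
Fragment 1: offset=10 data="yh" -> buffer=??????????yh????????
Fragment 2: offset=5 data="CJ" -> buffer=?????CJ???yh????????
Fragment 3: offset=0 data="MCGHP" -> buffer=MCGHPCJ???yh????????
Fragment 4: offset=7 data="HbE" -> buffer=MCGHPCJHbEyh????????
Fragment 5: offset=17 data="DjN" -> buffer=MCGHPCJHbEyh?????DjN
Fragment 6: offset=12 data="cJYpU" -> buffer=MCGHPCJHbEyhcJYpUDjN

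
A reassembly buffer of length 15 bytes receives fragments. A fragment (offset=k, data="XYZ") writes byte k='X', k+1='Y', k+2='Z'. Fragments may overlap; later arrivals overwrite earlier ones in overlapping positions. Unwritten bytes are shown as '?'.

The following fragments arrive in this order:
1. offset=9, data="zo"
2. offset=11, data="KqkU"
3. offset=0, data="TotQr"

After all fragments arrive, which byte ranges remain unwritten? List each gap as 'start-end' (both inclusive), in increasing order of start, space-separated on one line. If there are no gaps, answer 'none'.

Fragment 1: offset=9 len=2
Fragment 2: offset=11 len=4
Fragment 3: offset=0 len=5
Gaps: 5-8

Answer: 5-8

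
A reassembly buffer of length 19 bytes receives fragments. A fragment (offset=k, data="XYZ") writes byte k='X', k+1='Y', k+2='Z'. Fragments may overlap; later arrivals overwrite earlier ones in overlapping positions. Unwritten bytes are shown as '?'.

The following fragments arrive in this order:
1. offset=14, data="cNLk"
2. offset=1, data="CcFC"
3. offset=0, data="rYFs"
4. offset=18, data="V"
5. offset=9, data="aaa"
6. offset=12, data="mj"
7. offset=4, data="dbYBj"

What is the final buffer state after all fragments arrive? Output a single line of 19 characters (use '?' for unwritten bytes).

Answer: rYFsdbYBjaaamjcNLkV

Derivation:
Fragment 1: offset=14 data="cNLk" -> buffer=??????????????cNLk?
Fragment 2: offset=1 data="CcFC" -> buffer=?CcFC?????????cNLk?
Fragment 3: offset=0 data="rYFs" -> buffer=rYFsC?????????cNLk?
Fragment 4: offset=18 data="V" -> buffer=rYFsC?????????cNLkV
Fragment 5: offset=9 data="aaa" -> buffer=rYFsC????aaa??cNLkV
Fragment 6: offset=12 data="mj" -> buffer=rYFsC????aaamjcNLkV
Fragment 7: offset=4 data="dbYBj" -> buffer=rYFsdbYBjaaamjcNLkV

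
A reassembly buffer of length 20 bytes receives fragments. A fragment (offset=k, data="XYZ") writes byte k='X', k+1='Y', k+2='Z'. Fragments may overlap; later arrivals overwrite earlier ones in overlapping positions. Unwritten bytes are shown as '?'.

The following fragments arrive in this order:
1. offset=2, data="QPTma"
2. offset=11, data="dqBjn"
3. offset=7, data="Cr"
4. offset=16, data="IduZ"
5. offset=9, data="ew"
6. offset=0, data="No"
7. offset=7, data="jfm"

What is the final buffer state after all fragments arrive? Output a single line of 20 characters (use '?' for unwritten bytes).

Fragment 1: offset=2 data="QPTma" -> buffer=??QPTma?????????????
Fragment 2: offset=11 data="dqBjn" -> buffer=??QPTma????dqBjn????
Fragment 3: offset=7 data="Cr" -> buffer=??QPTmaCr??dqBjn????
Fragment 4: offset=16 data="IduZ" -> buffer=??QPTmaCr??dqBjnIduZ
Fragment 5: offset=9 data="ew" -> buffer=??QPTmaCrewdqBjnIduZ
Fragment 6: offset=0 data="No" -> buffer=NoQPTmaCrewdqBjnIduZ
Fragment 7: offset=7 data="jfm" -> buffer=NoQPTmajfmwdqBjnIduZ

Answer: NoQPTmajfmwdqBjnIduZ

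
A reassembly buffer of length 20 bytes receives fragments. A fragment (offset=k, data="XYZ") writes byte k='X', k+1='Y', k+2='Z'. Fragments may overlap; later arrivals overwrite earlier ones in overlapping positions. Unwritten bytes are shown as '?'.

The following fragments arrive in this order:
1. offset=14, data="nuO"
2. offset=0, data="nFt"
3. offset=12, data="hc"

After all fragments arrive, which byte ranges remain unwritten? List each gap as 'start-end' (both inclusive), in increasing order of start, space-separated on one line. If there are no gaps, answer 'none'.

Fragment 1: offset=14 len=3
Fragment 2: offset=0 len=3
Fragment 3: offset=12 len=2
Gaps: 3-11 17-19

Answer: 3-11 17-19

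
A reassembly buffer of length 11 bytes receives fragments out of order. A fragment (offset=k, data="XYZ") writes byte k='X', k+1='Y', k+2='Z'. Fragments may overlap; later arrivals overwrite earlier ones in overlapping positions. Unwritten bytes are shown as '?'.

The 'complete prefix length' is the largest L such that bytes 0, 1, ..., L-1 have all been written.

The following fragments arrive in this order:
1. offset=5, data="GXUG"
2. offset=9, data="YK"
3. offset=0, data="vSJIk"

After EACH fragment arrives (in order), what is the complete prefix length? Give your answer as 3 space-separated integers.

Answer: 0 0 11

Derivation:
Fragment 1: offset=5 data="GXUG" -> buffer=?????GXUG?? -> prefix_len=0
Fragment 2: offset=9 data="YK" -> buffer=?????GXUGYK -> prefix_len=0
Fragment 3: offset=0 data="vSJIk" -> buffer=vSJIkGXUGYK -> prefix_len=11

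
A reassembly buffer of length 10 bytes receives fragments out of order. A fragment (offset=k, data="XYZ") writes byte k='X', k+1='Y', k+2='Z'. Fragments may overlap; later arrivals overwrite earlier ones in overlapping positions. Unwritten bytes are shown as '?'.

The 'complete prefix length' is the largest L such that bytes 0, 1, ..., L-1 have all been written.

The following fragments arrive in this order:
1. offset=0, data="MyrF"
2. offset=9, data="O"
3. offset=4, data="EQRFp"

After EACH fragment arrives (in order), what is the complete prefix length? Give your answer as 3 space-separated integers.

Fragment 1: offset=0 data="MyrF" -> buffer=MyrF?????? -> prefix_len=4
Fragment 2: offset=9 data="O" -> buffer=MyrF?????O -> prefix_len=4
Fragment 3: offset=4 data="EQRFp" -> buffer=MyrFEQRFpO -> prefix_len=10

Answer: 4 4 10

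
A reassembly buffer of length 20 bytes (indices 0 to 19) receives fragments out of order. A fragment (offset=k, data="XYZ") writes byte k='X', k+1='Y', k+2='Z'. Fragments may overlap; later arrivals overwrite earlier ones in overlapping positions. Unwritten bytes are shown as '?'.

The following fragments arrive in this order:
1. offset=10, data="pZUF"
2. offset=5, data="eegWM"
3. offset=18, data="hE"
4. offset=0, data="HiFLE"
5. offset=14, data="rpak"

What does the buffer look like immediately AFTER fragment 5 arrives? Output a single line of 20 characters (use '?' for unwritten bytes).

Fragment 1: offset=10 data="pZUF" -> buffer=??????????pZUF??????
Fragment 2: offset=5 data="eegWM" -> buffer=?????eegWMpZUF??????
Fragment 3: offset=18 data="hE" -> buffer=?????eegWMpZUF????hE
Fragment 4: offset=0 data="HiFLE" -> buffer=HiFLEeegWMpZUF????hE
Fragment 5: offset=14 data="rpak" -> buffer=HiFLEeegWMpZUFrpakhE

Answer: HiFLEeegWMpZUFrpakhE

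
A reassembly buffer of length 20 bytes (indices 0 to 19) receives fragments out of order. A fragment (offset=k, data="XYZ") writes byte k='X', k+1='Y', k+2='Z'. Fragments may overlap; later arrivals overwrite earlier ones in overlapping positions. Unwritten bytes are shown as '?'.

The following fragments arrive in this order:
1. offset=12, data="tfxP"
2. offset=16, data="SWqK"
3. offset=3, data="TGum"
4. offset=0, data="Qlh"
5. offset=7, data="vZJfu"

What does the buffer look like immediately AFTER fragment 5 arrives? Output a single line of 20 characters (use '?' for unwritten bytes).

Fragment 1: offset=12 data="tfxP" -> buffer=????????????tfxP????
Fragment 2: offset=16 data="SWqK" -> buffer=????????????tfxPSWqK
Fragment 3: offset=3 data="TGum" -> buffer=???TGum?????tfxPSWqK
Fragment 4: offset=0 data="Qlh" -> buffer=QlhTGum?????tfxPSWqK
Fragment 5: offset=7 data="vZJfu" -> buffer=QlhTGumvZJfutfxPSWqK

Answer: QlhTGumvZJfutfxPSWqK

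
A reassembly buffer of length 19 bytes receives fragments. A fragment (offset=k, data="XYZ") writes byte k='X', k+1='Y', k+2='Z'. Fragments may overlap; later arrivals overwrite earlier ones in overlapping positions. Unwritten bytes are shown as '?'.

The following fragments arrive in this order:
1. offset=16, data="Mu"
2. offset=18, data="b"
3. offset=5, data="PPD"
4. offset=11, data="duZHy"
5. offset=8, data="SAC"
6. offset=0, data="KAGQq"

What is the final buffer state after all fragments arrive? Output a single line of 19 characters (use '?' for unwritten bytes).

Answer: KAGQqPPDSACduZHyMub

Derivation:
Fragment 1: offset=16 data="Mu" -> buffer=????????????????Mu?
Fragment 2: offset=18 data="b" -> buffer=????????????????Mub
Fragment 3: offset=5 data="PPD" -> buffer=?????PPD????????Mub
Fragment 4: offset=11 data="duZHy" -> buffer=?????PPD???duZHyMub
Fragment 5: offset=8 data="SAC" -> buffer=?????PPDSACduZHyMub
Fragment 6: offset=0 data="KAGQq" -> buffer=KAGQqPPDSACduZHyMub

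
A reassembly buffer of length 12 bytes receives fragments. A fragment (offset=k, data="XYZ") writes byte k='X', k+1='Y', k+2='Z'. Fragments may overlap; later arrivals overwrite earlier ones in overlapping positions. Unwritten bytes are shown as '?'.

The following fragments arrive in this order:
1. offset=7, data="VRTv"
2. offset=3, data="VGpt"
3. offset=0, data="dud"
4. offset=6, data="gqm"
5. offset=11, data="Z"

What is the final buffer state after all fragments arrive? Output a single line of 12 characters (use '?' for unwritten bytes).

Answer: dudVGpgqmTvZ

Derivation:
Fragment 1: offset=7 data="VRTv" -> buffer=???????VRTv?
Fragment 2: offset=3 data="VGpt" -> buffer=???VGptVRTv?
Fragment 3: offset=0 data="dud" -> buffer=dudVGptVRTv?
Fragment 4: offset=6 data="gqm" -> buffer=dudVGpgqmTv?
Fragment 5: offset=11 data="Z" -> buffer=dudVGpgqmTvZ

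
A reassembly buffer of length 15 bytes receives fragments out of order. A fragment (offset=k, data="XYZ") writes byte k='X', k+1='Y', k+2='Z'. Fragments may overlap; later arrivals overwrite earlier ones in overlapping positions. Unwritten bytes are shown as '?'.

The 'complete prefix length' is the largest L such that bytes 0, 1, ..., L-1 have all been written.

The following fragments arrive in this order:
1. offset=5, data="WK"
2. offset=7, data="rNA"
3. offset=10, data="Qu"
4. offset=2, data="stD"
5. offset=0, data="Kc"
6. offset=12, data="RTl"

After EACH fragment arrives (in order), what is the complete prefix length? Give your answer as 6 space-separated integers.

Fragment 1: offset=5 data="WK" -> buffer=?????WK???????? -> prefix_len=0
Fragment 2: offset=7 data="rNA" -> buffer=?????WKrNA????? -> prefix_len=0
Fragment 3: offset=10 data="Qu" -> buffer=?????WKrNAQu??? -> prefix_len=0
Fragment 4: offset=2 data="stD" -> buffer=??stDWKrNAQu??? -> prefix_len=0
Fragment 5: offset=0 data="Kc" -> buffer=KcstDWKrNAQu??? -> prefix_len=12
Fragment 6: offset=12 data="RTl" -> buffer=KcstDWKrNAQuRTl -> prefix_len=15

Answer: 0 0 0 0 12 15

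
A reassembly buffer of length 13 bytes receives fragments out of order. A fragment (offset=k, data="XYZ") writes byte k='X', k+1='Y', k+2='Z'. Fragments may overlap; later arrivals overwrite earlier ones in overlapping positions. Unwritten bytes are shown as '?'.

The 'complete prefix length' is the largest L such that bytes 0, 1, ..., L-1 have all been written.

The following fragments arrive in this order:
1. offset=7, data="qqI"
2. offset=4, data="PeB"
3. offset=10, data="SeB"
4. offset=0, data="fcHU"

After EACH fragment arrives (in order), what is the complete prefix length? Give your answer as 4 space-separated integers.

Fragment 1: offset=7 data="qqI" -> buffer=???????qqI??? -> prefix_len=0
Fragment 2: offset=4 data="PeB" -> buffer=????PeBqqI??? -> prefix_len=0
Fragment 3: offset=10 data="SeB" -> buffer=????PeBqqISeB -> prefix_len=0
Fragment 4: offset=0 data="fcHU" -> buffer=fcHUPeBqqISeB -> prefix_len=13

Answer: 0 0 0 13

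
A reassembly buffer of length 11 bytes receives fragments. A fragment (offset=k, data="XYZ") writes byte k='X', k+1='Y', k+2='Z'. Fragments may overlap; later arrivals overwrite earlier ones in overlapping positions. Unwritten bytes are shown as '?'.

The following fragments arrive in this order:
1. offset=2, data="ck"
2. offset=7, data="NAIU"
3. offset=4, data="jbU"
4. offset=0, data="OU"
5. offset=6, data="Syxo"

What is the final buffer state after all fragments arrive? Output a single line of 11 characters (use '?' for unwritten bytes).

Answer: OUckjbSyxoU

Derivation:
Fragment 1: offset=2 data="ck" -> buffer=??ck???????
Fragment 2: offset=7 data="NAIU" -> buffer=??ck???NAIU
Fragment 3: offset=4 data="jbU" -> buffer=??ckjbUNAIU
Fragment 4: offset=0 data="OU" -> buffer=OUckjbUNAIU
Fragment 5: offset=6 data="Syxo" -> buffer=OUckjbSyxoU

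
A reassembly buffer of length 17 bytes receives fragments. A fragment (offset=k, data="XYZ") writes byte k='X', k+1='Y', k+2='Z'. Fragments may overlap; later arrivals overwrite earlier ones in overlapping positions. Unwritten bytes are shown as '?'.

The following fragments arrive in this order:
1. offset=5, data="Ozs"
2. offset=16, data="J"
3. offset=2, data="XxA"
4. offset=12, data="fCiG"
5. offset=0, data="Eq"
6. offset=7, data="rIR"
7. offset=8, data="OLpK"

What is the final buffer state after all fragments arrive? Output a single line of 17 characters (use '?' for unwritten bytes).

Answer: EqXxAOzrOLpKfCiGJ

Derivation:
Fragment 1: offset=5 data="Ozs" -> buffer=?????Ozs?????????
Fragment 2: offset=16 data="J" -> buffer=?????Ozs????????J
Fragment 3: offset=2 data="XxA" -> buffer=??XxAOzs????????J
Fragment 4: offset=12 data="fCiG" -> buffer=??XxAOzs????fCiGJ
Fragment 5: offset=0 data="Eq" -> buffer=EqXxAOzs????fCiGJ
Fragment 6: offset=7 data="rIR" -> buffer=EqXxAOzrIR??fCiGJ
Fragment 7: offset=8 data="OLpK" -> buffer=EqXxAOzrOLpKfCiGJ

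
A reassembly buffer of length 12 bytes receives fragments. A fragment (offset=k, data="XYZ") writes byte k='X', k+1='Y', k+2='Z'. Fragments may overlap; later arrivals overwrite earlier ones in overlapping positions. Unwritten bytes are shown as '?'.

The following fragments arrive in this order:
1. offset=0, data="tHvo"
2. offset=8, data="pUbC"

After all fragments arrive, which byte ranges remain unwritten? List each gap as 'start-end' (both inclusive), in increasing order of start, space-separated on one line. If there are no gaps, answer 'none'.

Fragment 1: offset=0 len=4
Fragment 2: offset=8 len=4
Gaps: 4-7

Answer: 4-7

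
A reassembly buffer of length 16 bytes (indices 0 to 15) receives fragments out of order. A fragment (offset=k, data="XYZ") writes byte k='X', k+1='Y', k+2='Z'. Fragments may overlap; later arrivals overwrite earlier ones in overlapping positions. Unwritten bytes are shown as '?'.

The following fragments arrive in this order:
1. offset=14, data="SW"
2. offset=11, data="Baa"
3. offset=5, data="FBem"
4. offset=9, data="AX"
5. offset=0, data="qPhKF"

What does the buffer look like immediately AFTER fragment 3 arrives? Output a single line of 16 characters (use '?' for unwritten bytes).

Answer: ?????FBem??BaaSW

Derivation:
Fragment 1: offset=14 data="SW" -> buffer=??????????????SW
Fragment 2: offset=11 data="Baa" -> buffer=???????????BaaSW
Fragment 3: offset=5 data="FBem" -> buffer=?????FBem??BaaSW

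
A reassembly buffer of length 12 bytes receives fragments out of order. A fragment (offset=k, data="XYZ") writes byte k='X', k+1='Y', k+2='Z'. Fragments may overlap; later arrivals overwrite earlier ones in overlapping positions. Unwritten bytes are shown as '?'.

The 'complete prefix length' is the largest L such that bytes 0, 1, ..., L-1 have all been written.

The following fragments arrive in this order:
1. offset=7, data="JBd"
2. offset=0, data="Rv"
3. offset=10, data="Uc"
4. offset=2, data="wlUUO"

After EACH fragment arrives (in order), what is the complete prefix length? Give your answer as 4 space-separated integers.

Fragment 1: offset=7 data="JBd" -> buffer=???????JBd?? -> prefix_len=0
Fragment 2: offset=0 data="Rv" -> buffer=Rv?????JBd?? -> prefix_len=2
Fragment 3: offset=10 data="Uc" -> buffer=Rv?????JBdUc -> prefix_len=2
Fragment 4: offset=2 data="wlUUO" -> buffer=RvwlUUOJBdUc -> prefix_len=12

Answer: 0 2 2 12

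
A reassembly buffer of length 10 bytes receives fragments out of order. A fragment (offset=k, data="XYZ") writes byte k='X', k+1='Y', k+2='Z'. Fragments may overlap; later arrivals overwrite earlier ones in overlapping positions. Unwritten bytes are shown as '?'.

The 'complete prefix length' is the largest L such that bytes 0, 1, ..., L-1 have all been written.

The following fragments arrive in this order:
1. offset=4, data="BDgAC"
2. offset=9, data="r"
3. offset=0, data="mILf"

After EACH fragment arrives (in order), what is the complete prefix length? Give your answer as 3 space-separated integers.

Answer: 0 0 10

Derivation:
Fragment 1: offset=4 data="BDgAC" -> buffer=????BDgAC? -> prefix_len=0
Fragment 2: offset=9 data="r" -> buffer=????BDgACr -> prefix_len=0
Fragment 3: offset=0 data="mILf" -> buffer=mILfBDgACr -> prefix_len=10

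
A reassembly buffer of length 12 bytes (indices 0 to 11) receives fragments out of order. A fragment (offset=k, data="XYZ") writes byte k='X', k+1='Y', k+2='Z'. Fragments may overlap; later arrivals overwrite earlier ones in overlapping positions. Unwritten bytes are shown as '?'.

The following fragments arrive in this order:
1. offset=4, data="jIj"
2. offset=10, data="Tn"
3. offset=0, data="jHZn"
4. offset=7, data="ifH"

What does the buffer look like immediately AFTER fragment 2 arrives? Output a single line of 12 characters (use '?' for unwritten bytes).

Fragment 1: offset=4 data="jIj" -> buffer=????jIj?????
Fragment 2: offset=10 data="Tn" -> buffer=????jIj???Tn

Answer: ????jIj???Tn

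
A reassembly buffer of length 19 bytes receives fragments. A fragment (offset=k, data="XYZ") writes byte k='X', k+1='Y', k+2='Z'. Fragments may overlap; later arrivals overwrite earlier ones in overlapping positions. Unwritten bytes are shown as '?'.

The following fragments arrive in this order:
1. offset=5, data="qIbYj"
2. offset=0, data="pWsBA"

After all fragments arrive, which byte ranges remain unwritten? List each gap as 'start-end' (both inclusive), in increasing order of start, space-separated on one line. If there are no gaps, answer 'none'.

Answer: 10-18

Derivation:
Fragment 1: offset=5 len=5
Fragment 2: offset=0 len=5
Gaps: 10-18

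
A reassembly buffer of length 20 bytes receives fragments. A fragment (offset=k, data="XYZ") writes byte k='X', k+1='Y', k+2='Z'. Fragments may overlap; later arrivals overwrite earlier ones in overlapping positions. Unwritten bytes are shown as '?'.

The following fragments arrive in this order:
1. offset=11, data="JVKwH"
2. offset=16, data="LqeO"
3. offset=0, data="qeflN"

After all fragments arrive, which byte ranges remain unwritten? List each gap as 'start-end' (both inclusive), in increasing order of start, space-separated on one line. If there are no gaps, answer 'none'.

Answer: 5-10

Derivation:
Fragment 1: offset=11 len=5
Fragment 2: offset=16 len=4
Fragment 3: offset=0 len=5
Gaps: 5-10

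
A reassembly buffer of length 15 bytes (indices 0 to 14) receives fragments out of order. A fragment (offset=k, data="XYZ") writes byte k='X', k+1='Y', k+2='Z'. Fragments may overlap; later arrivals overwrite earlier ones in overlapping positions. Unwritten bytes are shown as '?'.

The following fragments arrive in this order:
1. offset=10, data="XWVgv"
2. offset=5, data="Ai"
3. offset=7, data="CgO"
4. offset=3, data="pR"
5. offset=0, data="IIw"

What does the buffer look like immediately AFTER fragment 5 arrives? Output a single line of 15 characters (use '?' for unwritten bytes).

Answer: IIwpRAiCgOXWVgv

Derivation:
Fragment 1: offset=10 data="XWVgv" -> buffer=??????????XWVgv
Fragment 2: offset=5 data="Ai" -> buffer=?????Ai???XWVgv
Fragment 3: offset=7 data="CgO" -> buffer=?????AiCgOXWVgv
Fragment 4: offset=3 data="pR" -> buffer=???pRAiCgOXWVgv
Fragment 5: offset=0 data="IIw" -> buffer=IIwpRAiCgOXWVgv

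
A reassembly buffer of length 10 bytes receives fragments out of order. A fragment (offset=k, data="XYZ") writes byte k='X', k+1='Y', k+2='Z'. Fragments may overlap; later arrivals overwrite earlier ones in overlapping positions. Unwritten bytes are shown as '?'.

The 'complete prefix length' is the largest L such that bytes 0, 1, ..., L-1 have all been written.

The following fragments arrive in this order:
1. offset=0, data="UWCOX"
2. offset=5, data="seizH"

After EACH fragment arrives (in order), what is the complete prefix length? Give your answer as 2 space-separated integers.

Fragment 1: offset=0 data="UWCOX" -> buffer=UWCOX????? -> prefix_len=5
Fragment 2: offset=5 data="seizH" -> buffer=UWCOXseizH -> prefix_len=10

Answer: 5 10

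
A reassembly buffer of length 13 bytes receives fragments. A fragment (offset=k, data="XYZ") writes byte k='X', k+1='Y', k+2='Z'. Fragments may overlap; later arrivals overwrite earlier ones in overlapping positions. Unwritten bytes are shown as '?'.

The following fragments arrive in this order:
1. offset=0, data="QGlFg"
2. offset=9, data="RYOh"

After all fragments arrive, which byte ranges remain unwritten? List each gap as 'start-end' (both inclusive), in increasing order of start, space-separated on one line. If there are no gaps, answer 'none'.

Fragment 1: offset=0 len=5
Fragment 2: offset=9 len=4
Gaps: 5-8

Answer: 5-8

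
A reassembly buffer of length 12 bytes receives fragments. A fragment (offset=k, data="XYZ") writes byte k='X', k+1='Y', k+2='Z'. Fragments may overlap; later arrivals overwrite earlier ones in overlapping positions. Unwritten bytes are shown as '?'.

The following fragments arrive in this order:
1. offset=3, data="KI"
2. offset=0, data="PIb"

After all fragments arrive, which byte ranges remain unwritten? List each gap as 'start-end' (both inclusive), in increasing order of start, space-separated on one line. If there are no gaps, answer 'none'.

Fragment 1: offset=3 len=2
Fragment 2: offset=0 len=3
Gaps: 5-11

Answer: 5-11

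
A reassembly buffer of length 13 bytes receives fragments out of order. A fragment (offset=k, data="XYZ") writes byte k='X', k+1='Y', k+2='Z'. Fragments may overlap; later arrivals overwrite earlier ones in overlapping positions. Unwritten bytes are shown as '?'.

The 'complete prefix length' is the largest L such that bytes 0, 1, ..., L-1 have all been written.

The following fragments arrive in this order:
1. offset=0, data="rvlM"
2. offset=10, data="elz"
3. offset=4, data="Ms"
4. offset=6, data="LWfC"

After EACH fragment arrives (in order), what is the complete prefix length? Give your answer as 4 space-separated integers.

Fragment 1: offset=0 data="rvlM" -> buffer=rvlM????????? -> prefix_len=4
Fragment 2: offset=10 data="elz" -> buffer=rvlM??????elz -> prefix_len=4
Fragment 3: offset=4 data="Ms" -> buffer=rvlMMs????elz -> prefix_len=6
Fragment 4: offset=6 data="LWfC" -> buffer=rvlMMsLWfCelz -> prefix_len=13

Answer: 4 4 6 13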